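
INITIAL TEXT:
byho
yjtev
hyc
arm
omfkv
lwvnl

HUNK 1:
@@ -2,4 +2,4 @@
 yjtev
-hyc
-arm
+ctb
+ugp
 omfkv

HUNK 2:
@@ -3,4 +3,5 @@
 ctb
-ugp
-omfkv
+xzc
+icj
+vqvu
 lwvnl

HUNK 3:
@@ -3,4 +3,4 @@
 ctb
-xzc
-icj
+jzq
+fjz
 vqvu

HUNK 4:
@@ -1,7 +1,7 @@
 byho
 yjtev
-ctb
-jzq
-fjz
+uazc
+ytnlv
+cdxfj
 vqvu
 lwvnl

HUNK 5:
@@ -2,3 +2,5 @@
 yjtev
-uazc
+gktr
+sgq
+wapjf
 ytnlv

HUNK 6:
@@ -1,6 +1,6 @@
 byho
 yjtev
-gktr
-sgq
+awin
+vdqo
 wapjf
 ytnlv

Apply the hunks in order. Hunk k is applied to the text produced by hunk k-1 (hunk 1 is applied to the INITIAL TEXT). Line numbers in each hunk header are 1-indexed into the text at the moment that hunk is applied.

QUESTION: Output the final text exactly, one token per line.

Hunk 1: at line 2 remove [hyc,arm] add [ctb,ugp] -> 6 lines: byho yjtev ctb ugp omfkv lwvnl
Hunk 2: at line 3 remove [ugp,omfkv] add [xzc,icj,vqvu] -> 7 lines: byho yjtev ctb xzc icj vqvu lwvnl
Hunk 3: at line 3 remove [xzc,icj] add [jzq,fjz] -> 7 lines: byho yjtev ctb jzq fjz vqvu lwvnl
Hunk 4: at line 1 remove [ctb,jzq,fjz] add [uazc,ytnlv,cdxfj] -> 7 lines: byho yjtev uazc ytnlv cdxfj vqvu lwvnl
Hunk 5: at line 2 remove [uazc] add [gktr,sgq,wapjf] -> 9 lines: byho yjtev gktr sgq wapjf ytnlv cdxfj vqvu lwvnl
Hunk 6: at line 1 remove [gktr,sgq] add [awin,vdqo] -> 9 lines: byho yjtev awin vdqo wapjf ytnlv cdxfj vqvu lwvnl

Answer: byho
yjtev
awin
vdqo
wapjf
ytnlv
cdxfj
vqvu
lwvnl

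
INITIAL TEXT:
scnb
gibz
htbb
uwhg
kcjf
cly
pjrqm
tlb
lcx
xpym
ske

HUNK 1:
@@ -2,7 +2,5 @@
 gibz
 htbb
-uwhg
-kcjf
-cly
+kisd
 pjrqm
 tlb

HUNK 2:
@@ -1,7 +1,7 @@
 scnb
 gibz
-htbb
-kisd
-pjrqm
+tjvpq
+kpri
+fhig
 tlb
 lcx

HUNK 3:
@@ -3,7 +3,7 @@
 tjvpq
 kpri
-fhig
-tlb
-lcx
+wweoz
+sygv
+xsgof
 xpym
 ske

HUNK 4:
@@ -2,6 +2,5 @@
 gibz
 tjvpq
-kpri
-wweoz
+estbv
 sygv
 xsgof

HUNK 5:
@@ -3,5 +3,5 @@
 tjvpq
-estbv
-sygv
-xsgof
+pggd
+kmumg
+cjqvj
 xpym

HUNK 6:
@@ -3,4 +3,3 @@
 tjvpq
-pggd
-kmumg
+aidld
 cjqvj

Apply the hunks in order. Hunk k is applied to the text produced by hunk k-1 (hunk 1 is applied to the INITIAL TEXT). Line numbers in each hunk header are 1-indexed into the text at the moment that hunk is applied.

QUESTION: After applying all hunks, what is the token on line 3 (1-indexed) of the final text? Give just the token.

Answer: tjvpq

Derivation:
Hunk 1: at line 2 remove [uwhg,kcjf,cly] add [kisd] -> 9 lines: scnb gibz htbb kisd pjrqm tlb lcx xpym ske
Hunk 2: at line 1 remove [htbb,kisd,pjrqm] add [tjvpq,kpri,fhig] -> 9 lines: scnb gibz tjvpq kpri fhig tlb lcx xpym ske
Hunk 3: at line 3 remove [fhig,tlb,lcx] add [wweoz,sygv,xsgof] -> 9 lines: scnb gibz tjvpq kpri wweoz sygv xsgof xpym ske
Hunk 4: at line 2 remove [kpri,wweoz] add [estbv] -> 8 lines: scnb gibz tjvpq estbv sygv xsgof xpym ske
Hunk 5: at line 3 remove [estbv,sygv,xsgof] add [pggd,kmumg,cjqvj] -> 8 lines: scnb gibz tjvpq pggd kmumg cjqvj xpym ske
Hunk 6: at line 3 remove [pggd,kmumg] add [aidld] -> 7 lines: scnb gibz tjvpq aidld cjqvj xpym ske
Final line 3: tjvpq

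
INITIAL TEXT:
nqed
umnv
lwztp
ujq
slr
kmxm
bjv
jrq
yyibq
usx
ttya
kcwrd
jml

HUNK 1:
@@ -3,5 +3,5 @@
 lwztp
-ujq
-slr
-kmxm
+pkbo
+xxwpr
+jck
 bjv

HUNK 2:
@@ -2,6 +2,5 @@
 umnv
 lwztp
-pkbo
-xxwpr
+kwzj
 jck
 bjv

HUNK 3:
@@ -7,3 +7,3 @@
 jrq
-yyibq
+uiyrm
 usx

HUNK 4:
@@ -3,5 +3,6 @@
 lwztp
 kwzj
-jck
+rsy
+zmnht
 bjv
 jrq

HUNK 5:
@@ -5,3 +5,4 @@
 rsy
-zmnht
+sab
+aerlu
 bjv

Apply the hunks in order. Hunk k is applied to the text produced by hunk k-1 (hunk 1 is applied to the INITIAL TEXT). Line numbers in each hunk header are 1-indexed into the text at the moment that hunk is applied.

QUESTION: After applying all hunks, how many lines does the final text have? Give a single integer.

Hunk 1: at line 3 remove [ujq,slr,kmxm] add [pkbo,xxwpr,jck] -> 13 lines: nqed umnv lwztp pkbo xxwpr jck bjv jrq yyibq usx ttya kcwrd jml
Hunk 2: at line 2 remove [pkbo,xxwpr] add [kwzj] -> 12 lines: nqed umnv lwztp kwzj jck bjv jrq yyibq usx ttya kcwrd jml
Hunk 3: at line 7 remove [yyibq] add [uiyrm] -> 12 lines: nqed umnv lwztp kwzj jck bjv jrq uiyrm usx ttya kcwrd jml
Hunk 4: at line 3 remove [jck] add [rsy,zmnht] -> 13 lines: nqed umnv lwztp kwzj rsy zmnht bjv jrq uiyrm usx ttya kcwrd jml
Hunk 5: at line 5 remove [zmnht] add [sab,aerlu] -> 14 lines: nqed umnv lwztp kwzj rsy sab aerlu bjv jrq uiyrm usx ttya kcwrd jml
Final line count: 14

Answer: 14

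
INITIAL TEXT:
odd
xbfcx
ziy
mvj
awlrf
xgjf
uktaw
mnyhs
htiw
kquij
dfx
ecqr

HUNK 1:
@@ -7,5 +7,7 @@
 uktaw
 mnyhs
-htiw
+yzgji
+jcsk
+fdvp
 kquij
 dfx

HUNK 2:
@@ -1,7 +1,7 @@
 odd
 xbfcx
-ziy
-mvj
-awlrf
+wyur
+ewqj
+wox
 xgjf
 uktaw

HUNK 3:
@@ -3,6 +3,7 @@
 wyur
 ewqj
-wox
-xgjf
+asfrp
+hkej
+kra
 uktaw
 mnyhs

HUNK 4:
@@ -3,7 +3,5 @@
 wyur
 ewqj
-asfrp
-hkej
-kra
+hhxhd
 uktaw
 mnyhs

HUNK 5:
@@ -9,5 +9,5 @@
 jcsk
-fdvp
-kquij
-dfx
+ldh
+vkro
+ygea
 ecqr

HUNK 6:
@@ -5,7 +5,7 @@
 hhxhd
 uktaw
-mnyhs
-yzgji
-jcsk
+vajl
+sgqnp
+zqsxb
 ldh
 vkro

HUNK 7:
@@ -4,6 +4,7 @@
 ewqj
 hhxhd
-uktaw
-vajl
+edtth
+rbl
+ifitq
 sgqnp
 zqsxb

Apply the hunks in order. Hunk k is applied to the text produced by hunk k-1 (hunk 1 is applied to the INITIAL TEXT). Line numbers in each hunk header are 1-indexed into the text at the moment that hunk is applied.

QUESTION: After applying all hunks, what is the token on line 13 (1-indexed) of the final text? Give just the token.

Answer: ygea

Derivation:
Hunk 1: at line 7 remove [htiw] add [yzgji,jcsk,fdvp] -> 14 lines: odd xbfcx ziy mvj awlrf xgjf uktaw mnyhs yzgji jcsk fdvp kquij dfx ecqr
Hunk 2: at line 1 remove [ziy,mvj,awlrf] add [wyur,ewqj,wox] -> 14 lines: odd xbfcx wyur ewqj wox xgjf uktaw mnyhs yzgji jcsk fdvp kquij dfx ecqr
Hunk 3: at line 3 remove [wox,xgjf] add [asfrp,hkej,kra] -> 15 lines: odd xbfcx wyur ewqj asfrp hkej kra uktaw mnyhs yzgji jcsk fdvp kquij dfx ecqr
Hunk 4: at line 3 remove [asfrp,hkej,kra] add [hhxhd] -> 13 lines: odd xbfcx wyur ewqj hhxhd uktaw mnyhs yzgji jcsk fdvp kquij dfx ecqr
Hunk 5: at line 9 remove [fdvp,kquij,dfx] add [ldh,vkro,ygea] -> 13 lines: odd xbfcx wyur ewqj hhxhd uktaw mnyhs yzgji jcsk ldh vkro ygea ecqr
Hunk 6: at line 5 remove [mnyhs,yzgji,jcsk] add [vajl,sgqnp,zqsxb] -> 13 lines: odd xbfcx wyur ewqj hhxhd uktaw vajl sgqnp zqsxb ldh vkro ygea ecqr
Hunk 7: at line 4 remove [uktaw,vajl] add [edtth,rbl,ifitq] -> 14 lines: odd xbfcx wyur ewqj hhxhd edtth rbl ifitq sgqnp zqsxb ldh vkro ygea ecqr
Final line 13: ygea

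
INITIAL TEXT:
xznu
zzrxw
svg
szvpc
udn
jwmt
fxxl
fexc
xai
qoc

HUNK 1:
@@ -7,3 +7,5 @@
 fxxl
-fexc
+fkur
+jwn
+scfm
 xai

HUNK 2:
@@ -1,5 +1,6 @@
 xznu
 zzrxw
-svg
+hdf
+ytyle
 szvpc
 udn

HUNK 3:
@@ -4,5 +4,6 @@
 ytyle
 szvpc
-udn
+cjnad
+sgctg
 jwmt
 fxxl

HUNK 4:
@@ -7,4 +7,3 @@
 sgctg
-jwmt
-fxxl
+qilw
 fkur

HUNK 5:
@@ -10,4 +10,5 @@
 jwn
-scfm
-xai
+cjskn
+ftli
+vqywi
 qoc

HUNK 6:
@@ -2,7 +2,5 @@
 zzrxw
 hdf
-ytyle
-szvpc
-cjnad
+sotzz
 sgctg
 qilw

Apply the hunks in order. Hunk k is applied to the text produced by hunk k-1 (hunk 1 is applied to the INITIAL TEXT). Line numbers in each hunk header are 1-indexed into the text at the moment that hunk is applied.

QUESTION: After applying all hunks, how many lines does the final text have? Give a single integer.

Answer: 12

Derivation:
Hunk 1: at line 7 remove [fexc] add [fkur,jwn,scfm] -> 12 lines: xznu zzrxw svg szvpc udn jwmt fxxl fkur jwn scfm xai qoc
Hunk 2: at line 1 remove [svg] add [hdf,ytyle] -> 13 lines: xznu zzrxw hdf ytyle szvpc udn jwmt fxxl fkur jwn scfm xai qoc
Hunk 3: at line 4 remove [udn] add [cjnad,sgctg] -> 14 lines: xznu zzrxw hdf ytyle szvpc cjnad sgctg jwmt fxxl fkur jwn scfm xai qoc
Hunk 4: at line 7 remove [jwmt,fxxl] add [qilw] -> 13 lines: xznu zzrxw hdf ytyle szvpc cjnad sgctg qilw fkur jwn scfm xai qoc
Hunk 5: at line 10 remove [scfm,xai] add [cjskn,ftli,vqywi] -> 14 lines: xznu zzrxw hdf ytyle szvpc cjnad sgctg qilw fkur jwn cjskn ftli vqywi qoc
Hunk 6: at line 2 remove [ytyle,szvpc,cjnad] add [sotzz] -> 12 lines: xznu zzrxw hdf sotzz sgctg qilw fkur jwn cjskn ftli vqywi qoc
Final line count: 12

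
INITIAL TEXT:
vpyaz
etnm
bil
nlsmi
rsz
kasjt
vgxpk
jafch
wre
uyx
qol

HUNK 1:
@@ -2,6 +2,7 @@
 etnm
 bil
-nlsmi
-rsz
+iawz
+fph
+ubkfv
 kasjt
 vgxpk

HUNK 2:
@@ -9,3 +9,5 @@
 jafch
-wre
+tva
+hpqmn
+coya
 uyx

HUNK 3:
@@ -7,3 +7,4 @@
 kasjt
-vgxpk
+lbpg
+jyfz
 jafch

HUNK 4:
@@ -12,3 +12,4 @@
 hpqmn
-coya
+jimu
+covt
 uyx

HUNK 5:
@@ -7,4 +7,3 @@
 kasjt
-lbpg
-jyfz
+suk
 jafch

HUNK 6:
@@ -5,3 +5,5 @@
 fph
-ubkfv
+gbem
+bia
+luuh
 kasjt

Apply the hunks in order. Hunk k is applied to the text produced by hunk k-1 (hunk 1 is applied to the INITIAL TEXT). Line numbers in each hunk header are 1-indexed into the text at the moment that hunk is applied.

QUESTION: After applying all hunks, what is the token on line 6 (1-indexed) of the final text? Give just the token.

Answer: gbem

Derivation:
Hunk 1: at line 2 remove [nlsmi,rsz] add [iawz,fph,ubkfv] -> 12 lines: vpyaz etnm bil iawz fph ubkfv kasjt vgxpk jafch wre uyx qol
Hunk 2: at line 9 remove [wre] add [tva,hpqmn,coya] -> 14 lines: vpyaz etnm bil iawz fph ubkfv kasjt vgxpk jafch tva hpqmn coya uyx qol
Hunk 3: at line 7 remove [vgxpk] add [lbpg,jyfz] -> 15 lines: vpyaz etnm bil iawz fph ubkfv kasjt lbpg jyfz jafch tva hpqmn coya uyx qol
Hunk 4: at line 12 remove [coya] add [jimu,covt] -> 16 lines: vpyaz etnm bil iawz fph ubkfv kasjt lbpg jyfz jafch tva hpqmn jimu covt uyx qol
Hunk 5: at line 7 remove [lbpg,jyfz] add [suk] -> 15 lines: vpyaz etnm bil iawz fph ubkfv kasjt suk jafch tva hpqmn jimu covt uyx qol
Hunk 6: at line 5 remove [ubkfv] add [gbem,bia,luuh] -> 17 lines: vpyaz etnm bil iawz fph gbem bia luuh kasjt suk jafch tva hpqmn jimu covt uyx qol
Final line 6: gbem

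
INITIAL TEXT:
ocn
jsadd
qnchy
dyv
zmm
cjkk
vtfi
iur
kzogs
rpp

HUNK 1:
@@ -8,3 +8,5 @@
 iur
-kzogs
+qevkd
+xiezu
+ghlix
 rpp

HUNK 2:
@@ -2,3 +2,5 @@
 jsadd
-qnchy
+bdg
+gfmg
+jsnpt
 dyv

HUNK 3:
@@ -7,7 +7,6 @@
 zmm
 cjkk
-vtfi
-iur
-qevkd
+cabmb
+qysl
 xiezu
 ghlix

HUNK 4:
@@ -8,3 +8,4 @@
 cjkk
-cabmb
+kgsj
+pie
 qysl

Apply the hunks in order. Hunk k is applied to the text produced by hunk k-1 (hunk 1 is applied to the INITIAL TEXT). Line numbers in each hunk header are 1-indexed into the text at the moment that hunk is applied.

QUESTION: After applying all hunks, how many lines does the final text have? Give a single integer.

Hunk 1: at line 8 remove [kzogs] add [qevkd,xiezu,ghlix] -> 12 lines: ocn jsadd qnchy dyv zmm cjkk vtfi iur qevkd xiezu ghlix rpp
Hunk 2: at line 2 remove [qnchy] add [bdg,gfmg,jsnpt] -> 14 lines: ocn jsadd bdg gfmg jsnpt dyv zmm cjkk vtfi iur qevkd xiezu ghlix rpp
Hunk 3: at line 7 remove [vtfi,iur,qevkd] add [cabmb,qysl] -> 13 lines: ocn jsadd bdg gfmg jsnpt dyv zmm cjkk cabmb qysl xiezu ghlix rpp
Hunk 4: at line 8 remove [cabmb] add [kgsj,pie] -> 14 lines: ocn jsadd bdg gfmg jsnpt dyv zmm cjkk kgsj pie qysl xiezu ghlix rpp
Final line count: 14

Answer: 14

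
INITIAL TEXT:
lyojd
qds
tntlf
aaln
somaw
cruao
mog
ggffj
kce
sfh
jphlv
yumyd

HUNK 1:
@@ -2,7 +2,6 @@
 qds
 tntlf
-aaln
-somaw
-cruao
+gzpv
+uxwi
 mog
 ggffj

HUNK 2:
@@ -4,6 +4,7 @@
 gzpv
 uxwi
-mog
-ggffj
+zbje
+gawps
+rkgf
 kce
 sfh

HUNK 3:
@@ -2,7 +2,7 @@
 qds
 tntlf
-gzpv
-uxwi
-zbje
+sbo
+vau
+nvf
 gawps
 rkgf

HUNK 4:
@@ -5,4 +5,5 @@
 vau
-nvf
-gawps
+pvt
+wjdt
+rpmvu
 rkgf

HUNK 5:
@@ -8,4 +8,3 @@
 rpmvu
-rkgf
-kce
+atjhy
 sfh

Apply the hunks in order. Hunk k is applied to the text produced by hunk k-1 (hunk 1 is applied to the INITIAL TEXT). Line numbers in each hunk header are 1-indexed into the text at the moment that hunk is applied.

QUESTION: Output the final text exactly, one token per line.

Answer: lyojd
qds
tntlf
sbo
vau
pvt
wjdt
rpmvu
atjhy
sfh
jphlv
yumyd

Derivation:
Hunk 1: at line 2 remove [aaln,somaw,cruao] add [gzpv,uxwi] -> 11 lines: lyojd qds tntlf gzpv uxwi mog ggffj kce sfh jphlv yumyd
Hunk 2: at line 4 remove [mog,ggffj] add [zbje,gawps,rkgf] -> 12 lines: lyojd qds tntlf gzpv uxwi zbje gawps rkgf kce sfh jphlv yumyd
Hunk 3: at line 2 remove [gzpv,uxwi,zbje] add [sbo,vau,nvf] -> 12 lines: lyojd qds tntlf sbo vau nvf gawps rkgf kce sfh jphlv yumyd
Hunk 4: at line 5 remove [nvf,gawps] add [pvt,wjdt,rpmvu] -> 13 lines: lyojd qds tntlf sbo vau pvt wjdt rpmvu rkgf kce sfh jphlv yumyd
Hunk 5: at line 8 remove [rkgf,kce] add [atjhy] -> 12 lines: lyojd qds tntlf sbo vau pvt wjdt rpmvu atjhy sfh jphlv yumyd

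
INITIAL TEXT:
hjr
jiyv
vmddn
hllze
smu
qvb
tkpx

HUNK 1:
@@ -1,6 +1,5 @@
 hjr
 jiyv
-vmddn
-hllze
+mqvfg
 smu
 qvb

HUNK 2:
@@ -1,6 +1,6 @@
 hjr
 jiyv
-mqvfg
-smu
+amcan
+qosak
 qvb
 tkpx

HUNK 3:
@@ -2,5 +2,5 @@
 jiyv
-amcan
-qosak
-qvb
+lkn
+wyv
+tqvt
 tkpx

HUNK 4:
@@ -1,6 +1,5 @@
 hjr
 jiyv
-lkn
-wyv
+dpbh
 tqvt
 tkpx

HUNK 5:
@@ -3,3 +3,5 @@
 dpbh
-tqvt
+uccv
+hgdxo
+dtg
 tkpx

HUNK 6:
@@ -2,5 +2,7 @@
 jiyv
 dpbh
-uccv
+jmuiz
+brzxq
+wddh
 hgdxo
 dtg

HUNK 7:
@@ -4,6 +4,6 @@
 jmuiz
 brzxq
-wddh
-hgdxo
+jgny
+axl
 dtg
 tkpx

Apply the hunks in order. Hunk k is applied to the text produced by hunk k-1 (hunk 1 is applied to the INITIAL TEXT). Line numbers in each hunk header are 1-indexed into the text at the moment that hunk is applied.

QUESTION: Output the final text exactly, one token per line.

Hunk 1: at line 1 remove [vmddn,hllze] add [mqvfg] -> 6 lines: hjr jiyv mqvfg smu qvb tkpx
Hunk 2: at line 1 remove [mqvfg,smu] add [amcan,qosak] -> 6 lines: hjr jiyv amcan qosak qvb tkpx
Hunk 3: at line 2 remove [amcan,qosak,qvb] add [lkn,wyv,tqvt] -> 6 lines: hjr jiyv lkn wyv tqvt tkpx
Hunk 4: at line 1 remove [lkn,wyv] add [dpbh] -> 5 lines: hjr jiyv dpbh tqvt tkpx
Hunk 5: at line 3 remove [tqvt] add [uccv,hgdxo,dtg] -> 7 lines: hjr jiyv dpbh uccv hgdxo dtg tkpx
Hunk 6: at line 2 remove [uccv] add [jmuiz,brzxq,wddh] -> 9 lines: hjr jiyv dpbh jmuiz brzxq wddh hgdxo dtg tkpx
Hunk 7: at line 4 remove [wddh,hgdxo] add [jgny,axl] -> 9 lines: hjr jiyv dpbh jmuiz brzxq jgny axl dtg tkpx

Answer: hjr
jiyv
dpbh
jmuiz
brzxq
jgny
axl
dtg
tkpx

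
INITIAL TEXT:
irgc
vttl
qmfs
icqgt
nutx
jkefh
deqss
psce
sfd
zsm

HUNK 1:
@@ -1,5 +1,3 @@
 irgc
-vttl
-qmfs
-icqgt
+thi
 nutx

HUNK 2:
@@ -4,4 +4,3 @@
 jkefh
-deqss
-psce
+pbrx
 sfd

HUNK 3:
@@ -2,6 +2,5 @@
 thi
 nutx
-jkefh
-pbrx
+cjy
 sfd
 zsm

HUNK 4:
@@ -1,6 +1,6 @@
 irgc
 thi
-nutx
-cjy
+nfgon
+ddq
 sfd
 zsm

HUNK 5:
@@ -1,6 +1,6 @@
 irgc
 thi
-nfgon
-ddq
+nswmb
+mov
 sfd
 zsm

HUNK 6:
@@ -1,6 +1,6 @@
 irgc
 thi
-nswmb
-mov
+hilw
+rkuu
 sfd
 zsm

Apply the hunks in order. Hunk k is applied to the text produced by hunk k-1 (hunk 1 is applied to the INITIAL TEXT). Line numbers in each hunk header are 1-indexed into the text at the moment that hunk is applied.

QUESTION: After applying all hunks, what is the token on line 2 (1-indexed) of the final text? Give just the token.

Hunk 1: at line 1 remove [vttl,qmfs,icqgt] add [thi] -> 8 lines: irgc thi nutx jkefh deqss psce sfd zsm
Hunk 2: at line 4 remove [deqss,psce] add [pbrx] -> 7 lines: irgc thi nutx jkefh pbrx sfd zsm
Hunk 3: at line 2 remove [jkefh,pbrx] add [cjy] -> 6 lines: irgc thi nutx cjy sfd zsm
Hunk 4: at line 1 remove [nutx,cjy] add [nfgon,ddq] -> 6 lines: irgc thi nfgon ddq sfd zsm
Hunk 5: at line 1 remove [nfgon,ddq] add [nswmb,mov] -> 6 lines: irgc thi nswmb mov sfd zsm
Hunk 6: at line 1 remove [nswmb,mov] add [hilw,rkuu] -> 6 lines: irgc thi hilw rkuu sfd zsm
Final line 2: thi

Answer: thi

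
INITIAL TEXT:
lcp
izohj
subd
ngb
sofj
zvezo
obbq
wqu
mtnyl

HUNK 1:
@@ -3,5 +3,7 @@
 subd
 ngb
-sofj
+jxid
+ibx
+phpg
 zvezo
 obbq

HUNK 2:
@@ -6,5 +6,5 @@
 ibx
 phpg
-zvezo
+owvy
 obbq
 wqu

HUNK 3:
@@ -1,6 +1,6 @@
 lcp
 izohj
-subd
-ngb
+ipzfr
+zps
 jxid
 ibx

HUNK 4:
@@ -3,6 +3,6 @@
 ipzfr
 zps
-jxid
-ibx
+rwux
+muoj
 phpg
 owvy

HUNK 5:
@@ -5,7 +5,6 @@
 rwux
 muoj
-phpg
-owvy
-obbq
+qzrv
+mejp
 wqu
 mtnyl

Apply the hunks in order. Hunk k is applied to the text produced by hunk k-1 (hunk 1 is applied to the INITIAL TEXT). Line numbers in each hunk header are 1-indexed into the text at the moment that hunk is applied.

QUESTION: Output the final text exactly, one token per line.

Answer: lcp
izohj
ipzfr
zps
rwux
muoj
qzrv
mejp
wqu
mtnyl

Derivation:
Hunk 1: at line 3 remove [sofj] add [jxid,ibx,phpg] -> 11 lines: lcp izohj subd ngb jxid ibx phpg zvezo obbq wqu mtnyl
Hunk 2: at line 6 remove [zvezo] add [owvy] -> 11 lines: lcp izohj subd ngb jxid ibx phpg owvy obbq wqu mtnyl
Hunk 3: at line 1 remove [subd,ngb] add [ipzfr,zps] -> 11 lines: lcp izohj ipzfr zps jxid ibx phpg owvy obbq wqu mtnyl
Hunk 4: at line 3 remove [jxid,ibx] add [rwux,muoj] -> 11 lines: lcp izohj ipzfr zps rwux muoj phpg owvy obbq wqu mtnyl
Hunk 5: at line 5 remove [phpg,owvy,obbq] add [qzrv,mejp] -> 10 lines: lcp izohj ipzfr zps rwux muoj qzrv mejp wqu mtnyl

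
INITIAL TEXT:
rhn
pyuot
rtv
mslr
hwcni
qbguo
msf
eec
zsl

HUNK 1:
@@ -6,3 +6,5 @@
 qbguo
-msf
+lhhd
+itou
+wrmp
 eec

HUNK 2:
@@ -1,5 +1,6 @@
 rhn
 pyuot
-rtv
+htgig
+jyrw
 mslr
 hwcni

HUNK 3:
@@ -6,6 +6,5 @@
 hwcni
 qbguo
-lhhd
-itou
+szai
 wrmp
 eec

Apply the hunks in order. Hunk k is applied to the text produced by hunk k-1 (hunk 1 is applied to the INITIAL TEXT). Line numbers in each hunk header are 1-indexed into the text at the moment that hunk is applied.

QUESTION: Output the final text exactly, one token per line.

Hunk 1: at line 6 remove [msf] add [lhhd,itou,wrmp] -> 11 lines: rhn pyuot rtv mslr hwcni qbguo lhhd itou wrmp eec zsl
Hunk 2: at line 1 remove [rtv] add [htgig,jyrw] -> 12 lines: rhn pyuot htgig jyrw mslr hwcni qbguo lhhd itou wrmp eec zsl
Hunk 3: at line 6 remove [lhhd,itou] add [szai] -> 11 lines: rhn pyuot htgig jyrw mslr hwcni qbguo szai wrmp eec zsl

Answer: rhn
pyuot
htgig
jyrw
mslr
hwcni
qbguo
szai
wrmp
eec
zsl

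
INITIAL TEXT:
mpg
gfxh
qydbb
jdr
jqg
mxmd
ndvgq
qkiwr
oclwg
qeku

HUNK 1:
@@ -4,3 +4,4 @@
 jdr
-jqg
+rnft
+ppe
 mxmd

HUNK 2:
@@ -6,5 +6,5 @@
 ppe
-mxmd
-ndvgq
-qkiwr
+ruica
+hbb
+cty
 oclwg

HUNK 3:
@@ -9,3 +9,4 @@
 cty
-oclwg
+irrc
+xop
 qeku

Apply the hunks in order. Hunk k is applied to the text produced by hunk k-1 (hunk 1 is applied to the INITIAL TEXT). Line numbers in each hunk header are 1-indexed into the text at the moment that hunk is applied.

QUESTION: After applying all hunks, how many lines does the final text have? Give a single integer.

Answer: 12

Derivation:
Hunk 1: at line 4 remove [jqg] add [rnft,ppe] -> 11 lines: mpg gfxh qydbb jdr rnft ppe mxmd ndvgq qkiwr oclwg qeku
Hunk 2: at line 6 remove [mxmd,ndvgq,qkiwr] add [ruica,hbb,cty] -> 11 lines: mpg gfxh qydbb jdr rnft ppe ruica hbb cty oclwg qeku
Hunk 3: at line 9 remove [oclwg] add [irrc,xop] -> 12 lines: mpg gfxh qydbb jdr rnft ppe ruica hbb cty irrc xop qeku
Final line count: 12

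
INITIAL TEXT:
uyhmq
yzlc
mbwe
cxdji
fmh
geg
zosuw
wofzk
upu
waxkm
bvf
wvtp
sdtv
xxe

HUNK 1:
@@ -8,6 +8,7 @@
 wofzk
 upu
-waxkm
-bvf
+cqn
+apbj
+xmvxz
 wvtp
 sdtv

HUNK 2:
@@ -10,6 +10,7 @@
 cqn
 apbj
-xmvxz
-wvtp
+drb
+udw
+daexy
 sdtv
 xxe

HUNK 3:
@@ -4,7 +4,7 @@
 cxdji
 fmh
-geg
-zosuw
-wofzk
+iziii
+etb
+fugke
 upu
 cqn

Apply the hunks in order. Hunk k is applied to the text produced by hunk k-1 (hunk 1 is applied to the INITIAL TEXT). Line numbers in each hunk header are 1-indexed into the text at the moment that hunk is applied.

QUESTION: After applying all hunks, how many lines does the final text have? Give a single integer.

Hunk 1: at line 8 remove [waxkm,bvf] add [cqn,apbj,xmvxz] -> 15 lines: uyhmq yzlc mbwe cxdji fmh geg zosuw wofzk upu cqn apbj xmvxz wvtp sdtv xxe
Hunk 2: at line 10 remove [xmvxz,wvtp] add [drb,udw,daexy] -> 16 lines: uyhmq yzlc mbwe cxdji fmh geg zosuw wofzk upu cqn apbj drb udw daexy sdtv xxe
Hunk 3: at line 4 remove [geg,zosuw,wofzk] add [iziii,etb,fugke] -> 16 lines: uyhmq yzlc mbwe cxdji fmh iziii etb fugke upu cqn apbj drb udw daexy sdtv xxe
Final line count: 16

Answer: 16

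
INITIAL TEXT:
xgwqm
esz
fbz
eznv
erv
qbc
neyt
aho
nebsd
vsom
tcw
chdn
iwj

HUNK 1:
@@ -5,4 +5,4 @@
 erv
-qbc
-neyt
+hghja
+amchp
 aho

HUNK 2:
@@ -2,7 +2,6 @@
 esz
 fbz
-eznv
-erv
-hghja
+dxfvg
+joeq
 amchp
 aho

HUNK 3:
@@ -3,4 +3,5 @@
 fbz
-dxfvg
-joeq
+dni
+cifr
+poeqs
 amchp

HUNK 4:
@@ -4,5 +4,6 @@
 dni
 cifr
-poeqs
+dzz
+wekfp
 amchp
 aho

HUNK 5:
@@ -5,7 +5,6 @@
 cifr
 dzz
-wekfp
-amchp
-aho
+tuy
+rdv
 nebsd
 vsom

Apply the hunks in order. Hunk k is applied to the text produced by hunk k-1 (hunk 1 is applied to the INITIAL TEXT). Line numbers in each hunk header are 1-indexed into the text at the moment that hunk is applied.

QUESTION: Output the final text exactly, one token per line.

Hunk 1: at line 5 remove [qbc,neyt] add [hghja,amchp] -> 13 lines: xgwqm esz fbz eznv erv hghja amchp aho nebsd vsom tcw chdn iwj
Hunk 2: at line 2 remove [eznv,erv,hghja] add [dxfvg,joeq] -> 12 lines: xgwqm esz fbz dxfvg joeq amchp aho nebsd vsom tcw chdn iwj
Hunk 3: at line 3 remove [dxfvg,joeq] add [dni,cifr,poeqs] -> 13 lines: xgwqm esz fbz dni cifr poeqs amchp aho nebsd vsom tcw chdn iwj
Hunk 4: at line 4 remove [poeqs] add [dzz,wekfp] -> 14 lines: xgwqm esz fbz dni cifr dzz wekfp amchp aho nebsd vsom tcw chdn iwj
Hunk 5: at line 5 remove [wekfp,amchp,aho] add [tuy,rdv] -> 13 lines: xgwqm esz fbz dni cifr dzz tuy rdv nebsd vsom tcw chdn iwj

Answer: xgwqm
esz
fbz
dni
cifr
dzz
tuy
rdv
nebsd
vsom
tcw
chdn
iwj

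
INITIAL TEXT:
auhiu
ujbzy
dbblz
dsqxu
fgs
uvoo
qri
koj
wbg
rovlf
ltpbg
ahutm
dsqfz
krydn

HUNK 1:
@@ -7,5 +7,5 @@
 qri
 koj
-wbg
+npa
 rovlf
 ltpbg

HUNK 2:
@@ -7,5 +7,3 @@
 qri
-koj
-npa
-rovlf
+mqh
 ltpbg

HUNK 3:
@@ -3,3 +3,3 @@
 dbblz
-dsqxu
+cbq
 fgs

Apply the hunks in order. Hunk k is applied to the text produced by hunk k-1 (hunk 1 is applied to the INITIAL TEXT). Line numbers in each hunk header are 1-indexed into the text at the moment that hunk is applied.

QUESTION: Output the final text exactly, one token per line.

Hunk 1: at line 7 remove [wbg] add [npa] -> 14 lines: auhiu ujbzy dbblz dsqxu fgs uvoo qri koj npa rovlf ltpbg ahutm dsqfz krydn
Hunk 2: at line 7 remove [koj,npa,rovlf] add [mqh] -> 12 lines: auhiu ujbzy dbblz dsqxu fgs uvoo qri mqh ltpbg ahutm dsqfz krydn
Hunk 3: at line 3 remove [dsqxu] add [cbq] -> 12 lines: auhiu ujbzy dbblz cbq fgs uvoo qri mqh ltpbg ahutm dsqfz krydn

Answer: auhiu
ujbzy
dbblz
cbq
fgs
uvoo
qri
mqh
ltpbg
ahutm
dsqfz
krydn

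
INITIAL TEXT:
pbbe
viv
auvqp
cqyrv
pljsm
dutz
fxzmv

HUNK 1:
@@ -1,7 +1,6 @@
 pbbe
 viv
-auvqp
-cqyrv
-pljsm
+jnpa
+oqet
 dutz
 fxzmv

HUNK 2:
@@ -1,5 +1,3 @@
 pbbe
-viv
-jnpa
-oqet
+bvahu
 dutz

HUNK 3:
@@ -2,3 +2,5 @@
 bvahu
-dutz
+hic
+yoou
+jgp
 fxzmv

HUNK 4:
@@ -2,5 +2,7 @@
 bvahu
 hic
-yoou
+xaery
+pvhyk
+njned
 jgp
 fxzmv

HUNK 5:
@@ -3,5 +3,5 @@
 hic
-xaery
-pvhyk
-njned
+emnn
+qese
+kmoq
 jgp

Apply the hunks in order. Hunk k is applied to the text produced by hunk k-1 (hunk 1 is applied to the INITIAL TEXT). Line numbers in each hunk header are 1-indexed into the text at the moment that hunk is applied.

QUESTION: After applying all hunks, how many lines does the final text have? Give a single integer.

Answer: 8

Derivation:
Hunk 1: at line 1 remove [auvqp,cqyrv,pljsm] add [jnpa,oqet] -> 6 lines: pbbe viv jnpa oqet dutz fxzmv
Hunk 2: at line 1 remove [viv,jnpa,oqet] add [bvahu] -> 4 lines: pbbe bvahu dutz fxzmv
Hunk 3: at line 2 remove [dutz] add [hic,yoou,jgp] -> 6 lines: pbbe bvahu hic yoou jgp fxzmv
Hunk 4: at line 2 remove [yoou] add [xaery,pvhyk,njned] -> 8 lines: pbbe bvahu hic xaery pvhyk njned jgp fxzmv
Hunk 5: at line 3 remove [xaery,pvhyk,njned] add [emnn,qese,kmoq] -> 8 lines: pbbe bvahu hic emnn qese kmoq jgp fxzmv
Final line count: 8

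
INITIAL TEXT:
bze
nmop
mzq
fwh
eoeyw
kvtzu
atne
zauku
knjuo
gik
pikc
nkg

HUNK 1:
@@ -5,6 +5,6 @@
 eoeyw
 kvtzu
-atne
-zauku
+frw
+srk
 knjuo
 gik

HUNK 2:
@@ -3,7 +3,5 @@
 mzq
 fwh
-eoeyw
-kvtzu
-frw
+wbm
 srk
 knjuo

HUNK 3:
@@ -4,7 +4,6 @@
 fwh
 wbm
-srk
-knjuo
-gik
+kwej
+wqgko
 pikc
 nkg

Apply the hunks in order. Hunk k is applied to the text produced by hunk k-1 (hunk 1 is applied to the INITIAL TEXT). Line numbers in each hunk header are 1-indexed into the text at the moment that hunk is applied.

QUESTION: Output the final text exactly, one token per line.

Hunk 1: at line 5 remove [atne,zauku] add [frw,srk] -> 12 lines: bze nmop mzq fwh eoeyw kvtzu frw srk knjuo gik pikc nkg
Hunk 2: at line 3 remove [eoeyw,kvtzu,frw] add [wbm] -> 10 lines: bze nmop mzq fwh wbm srk knjuo gik pikc nkg
Hunk 3: at line 4 remove [srk,knjuo,gik] add [kwej,wqgko] -> 9 lines: bze nmop mzq fwh wbm kwej wqgko pikc nkg

Answer: bze
nmop
mzq
fwh
wbm
kwej
wqgko
pikc
nkg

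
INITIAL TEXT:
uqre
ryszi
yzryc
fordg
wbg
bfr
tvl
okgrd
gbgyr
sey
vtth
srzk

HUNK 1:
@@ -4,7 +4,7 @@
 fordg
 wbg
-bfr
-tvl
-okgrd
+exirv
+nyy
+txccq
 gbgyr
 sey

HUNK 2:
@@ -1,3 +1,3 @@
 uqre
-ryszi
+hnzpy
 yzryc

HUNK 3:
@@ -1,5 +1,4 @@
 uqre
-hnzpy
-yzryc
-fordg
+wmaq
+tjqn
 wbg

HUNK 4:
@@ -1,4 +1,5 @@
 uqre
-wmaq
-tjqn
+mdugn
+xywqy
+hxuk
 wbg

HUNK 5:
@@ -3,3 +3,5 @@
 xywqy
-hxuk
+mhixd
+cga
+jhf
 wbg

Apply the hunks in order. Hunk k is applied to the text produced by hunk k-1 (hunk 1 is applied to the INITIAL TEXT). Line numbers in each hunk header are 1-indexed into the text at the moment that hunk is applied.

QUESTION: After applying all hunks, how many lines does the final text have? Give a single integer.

Hunk 1: at line 4 remove [bfr,tvl,okgrd] add [exirv,nyy,txccq] -> 12 lines: uqre ryszi yzryc fordg wbg exirv nyy txccq gbgyr sey vtth srzk
Hunk 2: at line 1 remove [ryszi] add [hnzpy] -> 12 lines: uqre hnzpy yzryc fordg wbg exirv nyy txccq gbgyr sey vtth srzk
Hunk 3: at line 1 remove [hnzpy,yzryc,fordg] add [wmaq,tjqn] -> 11 lines: uqre wmaq tjqn wbg exirv nyy txccq gbgyr sey vtth srzk
Hunk 4: at line 1 remove [wmaq,tjqn] add [mdugn,xywqy,hxuk] -> 12 lines: uqre mdugn xywqy hxuk wbg exirv nyy txccq gbgyr sey vtth srzk
Hunk 5: at line 3 remove [hxuk] add [mhixd,cga,jhf] -> 14 lines: uqre mdugn xywqy mhixd cga jhf wbg exirv nyy txccq gbgyr sey vtth srzk
Final line count: 14

Answer: 14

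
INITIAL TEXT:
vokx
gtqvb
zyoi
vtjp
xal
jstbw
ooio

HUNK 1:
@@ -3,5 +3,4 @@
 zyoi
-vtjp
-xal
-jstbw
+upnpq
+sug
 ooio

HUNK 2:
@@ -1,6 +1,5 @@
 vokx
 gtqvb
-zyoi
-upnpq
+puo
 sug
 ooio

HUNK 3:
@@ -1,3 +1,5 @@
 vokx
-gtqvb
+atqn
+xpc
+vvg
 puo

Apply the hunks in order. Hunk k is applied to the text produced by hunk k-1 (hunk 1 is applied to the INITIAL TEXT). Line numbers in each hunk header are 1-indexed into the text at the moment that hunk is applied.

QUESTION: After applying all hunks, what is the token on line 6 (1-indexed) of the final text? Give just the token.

Hunk 1: at line 3 remove [vtjp,xal,jstbw] add [upnpq,sug] -> 6 lines: vokx gtqvb zyoi upnpq sug ooio
Hunk 2: at line 1 remove [zyoi,upnpq] add [puo] -> 5 lines: vokx gtqvb puo sug ooio
Hunk 3: at line 1 remove [gtqvb] add [atqn,xpc,vvg] -> 7 lines: vokx atqn xpc vvg puo sug ooio
Final line 6: sug

Answer: sug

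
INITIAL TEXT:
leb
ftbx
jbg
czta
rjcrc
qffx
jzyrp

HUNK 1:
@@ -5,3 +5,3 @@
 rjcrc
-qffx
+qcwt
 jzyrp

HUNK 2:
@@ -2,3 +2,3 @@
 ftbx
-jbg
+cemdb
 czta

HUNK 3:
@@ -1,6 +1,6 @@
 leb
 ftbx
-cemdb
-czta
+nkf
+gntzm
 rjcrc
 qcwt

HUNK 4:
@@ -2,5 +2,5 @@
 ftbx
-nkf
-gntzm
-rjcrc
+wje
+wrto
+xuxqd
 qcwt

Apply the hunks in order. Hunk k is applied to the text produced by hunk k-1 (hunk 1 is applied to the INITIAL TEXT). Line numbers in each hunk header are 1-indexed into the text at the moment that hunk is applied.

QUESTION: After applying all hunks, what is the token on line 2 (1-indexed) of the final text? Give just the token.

Hunk 1: at line 5 remove [qffx] add [qcwt] -> 7 lines: leb ftbx jbg czta rjcrc qcwt jzyrp
Hunk 2: at line 2 remove [jbg] add [cemdb] -> 7 lines: leb ftbx cemdb czta rjcrc qcwt jzyrp
Hunk 3: at line 1 remove [cemdb,czta] add [nkf,gntzm] -> 7 lines: leb ftbx nkf gntzm rjcrc qcwt jzyrp
Hunk 4: at line 2 remove [nkf,gntzm,rjcrc] add [wje,wrto,xuxqd] -> 7 lines: leb ftbx wje wrto xuxqd qcwt jzyrp
Final line 2: ftbx

Answer: ftbx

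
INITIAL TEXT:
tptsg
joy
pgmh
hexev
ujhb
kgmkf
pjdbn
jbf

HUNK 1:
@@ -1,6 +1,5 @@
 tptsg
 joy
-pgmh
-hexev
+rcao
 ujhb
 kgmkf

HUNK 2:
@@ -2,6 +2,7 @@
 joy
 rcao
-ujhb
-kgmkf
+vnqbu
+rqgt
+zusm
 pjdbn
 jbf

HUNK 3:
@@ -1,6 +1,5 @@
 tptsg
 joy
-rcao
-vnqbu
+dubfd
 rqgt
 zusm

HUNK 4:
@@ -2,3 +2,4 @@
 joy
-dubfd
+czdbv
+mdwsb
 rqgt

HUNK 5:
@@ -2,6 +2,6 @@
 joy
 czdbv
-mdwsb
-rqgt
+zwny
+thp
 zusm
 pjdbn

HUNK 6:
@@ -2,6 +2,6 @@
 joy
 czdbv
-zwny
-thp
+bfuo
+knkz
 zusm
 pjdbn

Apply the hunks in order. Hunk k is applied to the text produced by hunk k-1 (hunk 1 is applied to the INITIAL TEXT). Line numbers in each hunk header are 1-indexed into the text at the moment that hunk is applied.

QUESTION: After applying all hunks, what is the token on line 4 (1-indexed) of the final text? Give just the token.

Answer: bfuo

Derivation:
Hunk 1: at line 1 remove [pgmh,hexev] add [rcao] -> 7 lines: tptsg joy rcao ujhb kgmkf pjdbn jbf
Hunk 2: at line 2 remove [ujhb,kgmkf] add [vnqbu,rqgt,zusm] -> 8 lines: tptsg joy rcao vnqbu rqgt zusm pjdbn jbf
Hunk 3: at line 1 remove [rcao,vnqbu] add [dubfd] -> 7 lines: tptsg joy dubfd rqgt zusm pjdbn jbf
Hunk 4: at line 2 remove [dubfd] add [czdbv,mdwsb] -> 8 lines: tptsg joy czdbv mdwsb rqgt zusm pjdbn jbf
Hunk 5: at line 2 remove [mdwsb,rqgt] add [zwny,thp] -> 8 lines: tptsg joy czdbv zwny thp zusm pjdbn jbf
Hunk 6: at line 2 remove [zwny,thp] add [bfuo,knkz] -> 8 lines: tptsg joy czdbv bfuo knkz zusm pjdbn jbf
Final line 4: bfuo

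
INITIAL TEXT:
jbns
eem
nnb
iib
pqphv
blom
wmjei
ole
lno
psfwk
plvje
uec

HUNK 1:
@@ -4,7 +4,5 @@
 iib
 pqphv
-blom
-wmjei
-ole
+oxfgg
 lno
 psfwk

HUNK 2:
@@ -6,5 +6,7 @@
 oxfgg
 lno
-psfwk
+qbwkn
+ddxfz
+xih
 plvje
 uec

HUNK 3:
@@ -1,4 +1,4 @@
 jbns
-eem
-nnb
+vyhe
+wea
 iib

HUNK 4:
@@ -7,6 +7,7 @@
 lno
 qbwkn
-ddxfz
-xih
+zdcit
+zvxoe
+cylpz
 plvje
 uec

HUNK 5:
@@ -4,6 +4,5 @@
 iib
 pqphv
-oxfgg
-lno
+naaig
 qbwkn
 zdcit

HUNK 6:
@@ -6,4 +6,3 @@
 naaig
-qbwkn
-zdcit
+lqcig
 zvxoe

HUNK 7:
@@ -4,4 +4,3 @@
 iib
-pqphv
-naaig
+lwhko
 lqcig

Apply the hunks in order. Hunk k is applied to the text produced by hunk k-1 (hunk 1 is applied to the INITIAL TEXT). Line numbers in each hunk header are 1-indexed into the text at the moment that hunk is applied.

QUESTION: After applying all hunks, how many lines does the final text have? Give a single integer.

Answer: 10

Derivation:
Hunk 1: at line 4 remove [blom,wmjei,ole] add [oxfgg] -> 10 lines: jbns eem nnb iib pqphv oxfgg lno psfwk plvje uec
Hunk 2: at line 6 remove [psfwk] add [qbwkn,ddxfz,xih] -> 12 lines: jbns eem nnb iib pqphv oxfgg lno qbwkn ddxfz xih plvje uec
Hunk 3: at line 1 remove [eem,nnb] add [vyhe,wea] -> 12 lines: jbns vyhe wea iib pqphv oxfgg lno qbwkn ddxfz xih plvje uec
Hunk 4: at line 7 remove [ddxfz,xih] add [zdcit,zvxoe,cylpz] -> 13 lines: jbns vyhe wea iib pqphv oxfgg lno qbwkn zdcit zvxoe cylpz plvje uec
Hunk 5: at line 4 remove [oxfgg,lno] add [naaig] -> 12 lines: jbns vyhe wea iib pqphv naaig qbwkn zdcit zvxoe cylpz plvje uec
Hunk 6: at line 6 remove [qbwkn,zdcit] add [lqcig] -> 11 lines: jbns vyhe wea iib pqphv naaig lqcig zvxoe cylpz plvje uec
Hunk 7: at line 4 remove [pqphv,naaig] add [lwhko] -> 10 lines: jbns vyhe wea iib lwhko lqcig zvxoe cylpz plvje uec
Final line count: 10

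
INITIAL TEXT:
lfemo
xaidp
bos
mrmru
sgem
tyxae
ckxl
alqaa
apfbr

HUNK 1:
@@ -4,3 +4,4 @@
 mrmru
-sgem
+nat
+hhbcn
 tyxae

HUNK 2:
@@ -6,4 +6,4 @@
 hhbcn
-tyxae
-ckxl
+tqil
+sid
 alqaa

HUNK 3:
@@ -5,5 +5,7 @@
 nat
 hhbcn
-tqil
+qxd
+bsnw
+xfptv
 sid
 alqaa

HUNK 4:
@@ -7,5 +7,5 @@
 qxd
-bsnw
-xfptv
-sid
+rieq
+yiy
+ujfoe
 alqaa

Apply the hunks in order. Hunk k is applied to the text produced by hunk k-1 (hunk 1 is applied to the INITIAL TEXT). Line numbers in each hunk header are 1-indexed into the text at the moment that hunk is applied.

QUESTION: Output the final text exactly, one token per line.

Answer: lfemo
xaidp
bos
mrmru
nat
hhbcn
qxd
rieq
yiy
ujfoe
alqaa
apfbr

Derivation:
Hunk 1: at line 4 remove [sgem] add [nat,hhbcn] -> 10 lines: lfemo xaidp bos mrmru nat hhbcn tyxae ckxl alqaa apfbr
Hunk 2: at line 6 remove [tyxae,ckxl] add [tqil,sid] -> 10 lines: lfemo xaidp bos mrmru nat hhbcn tqil sid alqaa apfbr
Hunk 3: at line 5 remove [tqil] add [qxd,bsnw,xfptv] -> 12 lines: lfemo xaidp bos mrmru nat hhbcn qxd bsnw xfptv sid alqaa apfbr
Hunk 4: at line 7 remove [bsnw,xfptv,sid] add [rieq,yiy,ujfoe] -> 12 lines: lfemo xaidp bos mrmru nat hhbcn qxd rieq yiy ujfoe alqaa apfbr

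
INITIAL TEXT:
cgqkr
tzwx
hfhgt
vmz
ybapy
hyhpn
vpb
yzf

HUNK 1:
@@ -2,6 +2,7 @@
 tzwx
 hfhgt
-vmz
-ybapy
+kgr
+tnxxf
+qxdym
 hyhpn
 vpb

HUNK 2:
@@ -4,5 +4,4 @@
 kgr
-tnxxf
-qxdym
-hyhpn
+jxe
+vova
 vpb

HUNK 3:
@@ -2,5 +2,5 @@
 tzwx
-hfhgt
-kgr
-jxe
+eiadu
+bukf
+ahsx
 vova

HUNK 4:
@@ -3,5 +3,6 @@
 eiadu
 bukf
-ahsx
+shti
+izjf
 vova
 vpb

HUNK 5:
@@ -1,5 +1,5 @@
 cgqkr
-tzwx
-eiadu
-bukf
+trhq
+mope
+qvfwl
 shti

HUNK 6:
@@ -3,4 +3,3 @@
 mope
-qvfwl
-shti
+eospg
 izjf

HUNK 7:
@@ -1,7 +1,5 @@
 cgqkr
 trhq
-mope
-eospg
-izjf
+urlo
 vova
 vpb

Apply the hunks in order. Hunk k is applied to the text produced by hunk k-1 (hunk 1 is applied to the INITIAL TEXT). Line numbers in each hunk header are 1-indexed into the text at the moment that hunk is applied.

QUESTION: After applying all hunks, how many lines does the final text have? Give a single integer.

Hunk 1: at line 2 remove [vmz,ybapy] add [kgr,tnxxf,qxdym] -> 9 lines: cgqkr tzwx hfhgt kgr tnxxf qxdym hyhpn vpb yzf
Hunk 2: at line 4 remove [tnxxf,qxdym,hyhpn] add [jxe,vova] -> 8 lines: cgqkr tzwx hfhgt kgr jxe vova vpb yzf
Hunk 3: at line 2 remove [hfhgt,kgr,jxe] add [eiadu,bukf,ahsx] -> 8 lines: cgqkr tzwx eiadu bukf ahsx vova vpb yzf
Hunk 4: at line 3 remove [ahsx] add [shti,izjf] -> 9 lines: cgqkr tzwx eiadu bukf shti izjf vova vpb yzf
Hunk 5: at line 1 remove [tzwx,eiadu,bukf] add [trhq,mope,qvfwl] -> 9 lines: cgqkr trhq mope qvfwl shti izjf vova vpb yzf
Hunk 6: at line 3 remove [qvfwl,shti] add [eospg] -> 8 lines: cgqkr trhq mope eospg izjf vova vpb yzf
Hunk 7: at line 1 remove [mope,eospg,izjf] add [urlo] -> 6 lines: cgqkr trhq urlo vova vpb yzf
Final line count: 6

Answer: 6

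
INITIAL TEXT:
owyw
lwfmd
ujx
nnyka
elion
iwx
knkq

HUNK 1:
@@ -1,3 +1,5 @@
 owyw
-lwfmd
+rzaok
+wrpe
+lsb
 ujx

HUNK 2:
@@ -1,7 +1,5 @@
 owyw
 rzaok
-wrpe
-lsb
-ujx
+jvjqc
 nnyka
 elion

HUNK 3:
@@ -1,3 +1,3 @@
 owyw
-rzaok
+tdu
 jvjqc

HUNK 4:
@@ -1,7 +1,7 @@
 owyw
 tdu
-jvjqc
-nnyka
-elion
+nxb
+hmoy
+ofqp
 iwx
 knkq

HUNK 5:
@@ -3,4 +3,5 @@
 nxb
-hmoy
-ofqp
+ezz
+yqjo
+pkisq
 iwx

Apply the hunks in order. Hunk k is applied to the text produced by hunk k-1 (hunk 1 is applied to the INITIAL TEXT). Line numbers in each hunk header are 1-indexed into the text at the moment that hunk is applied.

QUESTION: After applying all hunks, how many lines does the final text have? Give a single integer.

Answer: 8

Derivation:
Hunk 1: at line 1 remove [lwfmd] add [rzaok,wrpe,lsb] -> 9 lines: owyw rzaok wrpe lsb ujx nnyka elion iwx knkq
Hunk 2: at line 1 remove [wrpe,lsb,ujx] add [jvjqc] -> 7 lines: owyw rzaok jvjqc nnyka elion iwx knkq
Hunk 3: at line 1 remove [rzaok] add [tdu] -> 7 lines: owyw tdu jvjqc nnyka elion iwx knkq
Hunk 4: at line 1 remove [jvjqc,nnyka,elion] add [nxb,hmoy,ofqp] -> 7 lines: owyw tdu nxb hmoy ofqp iwx knkq
Hunk 5: at line 3 remove [hmoy,ofqp] add [ezz,yqjo,pkisq] -> 8 lines: owyw tdu nxb ezz yqjo pkisq iwx knkq
Final line count: 8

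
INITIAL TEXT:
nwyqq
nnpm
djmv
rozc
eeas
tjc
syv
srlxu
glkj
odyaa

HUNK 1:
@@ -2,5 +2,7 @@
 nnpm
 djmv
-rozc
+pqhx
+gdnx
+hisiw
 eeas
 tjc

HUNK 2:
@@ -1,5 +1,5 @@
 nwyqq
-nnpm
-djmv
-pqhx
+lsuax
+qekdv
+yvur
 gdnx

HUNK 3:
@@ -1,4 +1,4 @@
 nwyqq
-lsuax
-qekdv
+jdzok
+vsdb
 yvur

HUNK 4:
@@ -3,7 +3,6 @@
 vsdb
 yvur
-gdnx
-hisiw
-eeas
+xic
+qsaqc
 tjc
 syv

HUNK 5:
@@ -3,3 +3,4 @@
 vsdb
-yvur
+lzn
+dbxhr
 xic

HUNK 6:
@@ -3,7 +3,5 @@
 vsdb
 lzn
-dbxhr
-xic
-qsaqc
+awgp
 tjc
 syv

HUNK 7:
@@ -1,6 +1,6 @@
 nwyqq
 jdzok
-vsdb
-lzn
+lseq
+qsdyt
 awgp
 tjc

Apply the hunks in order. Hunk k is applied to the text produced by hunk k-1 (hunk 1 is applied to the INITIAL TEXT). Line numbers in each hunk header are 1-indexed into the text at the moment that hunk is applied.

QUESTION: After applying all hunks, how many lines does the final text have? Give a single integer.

Answer: 10

Derivation:
Hunk 1: at line 2 remove [rozc] add [pqhx,gdnx,hisiw] -> 12 lines: nwyqq nnpm djmv pqhx gdnx hisiw eeas tjc syv srlxu glkj odyaa
Hunk 2: at line 1 remove [nnpm,djmv,pqhx] add [lsuax,qekdv,yvur] -> 12 lines: nwyqq lsuax qekdv yvur gdnx hisiw eeas tjc syv srlxu glkj odyaa
Hunk 3: at line 1 remove [lsuax,qekdv] add [jdzok,vsdb] -> 12 lines: nwyqq jdzok vsdb yvur gdnx hisiw eeas tjc syv srlxu glkj odyaa
Hunk 4: at line 3 remove [gdnx,hisiw,eeas] add [xic,qsaqc] -> 11 lines: nwyqq jdzok vsdb yvur xic qsaqc tjc syv srlxu glkj odyaa
Hunk 5: at line 3 remove [yvur] add [lzn,dbxhr] -> 12 lines: nwyqq jdzok vsdb lzn dbxhr xic qsaqc tjc syv srlxu glkj odyaa
Hunk 6: at line 3 remove [dbxhr,xic,qsaqc] add [awgp] -> 10 lines: nwyqq jdzok vsdb lzn awgp tjc syv srlxu glkj odyaa
Hunk 7: at line 1 remove [vsdb,lzn] add [lseq,qsdyt] -> 10 lines: nwyqq jdzok lseq qsdyt awgp tjc syv srlxu glkj odyaa
Final line count: 10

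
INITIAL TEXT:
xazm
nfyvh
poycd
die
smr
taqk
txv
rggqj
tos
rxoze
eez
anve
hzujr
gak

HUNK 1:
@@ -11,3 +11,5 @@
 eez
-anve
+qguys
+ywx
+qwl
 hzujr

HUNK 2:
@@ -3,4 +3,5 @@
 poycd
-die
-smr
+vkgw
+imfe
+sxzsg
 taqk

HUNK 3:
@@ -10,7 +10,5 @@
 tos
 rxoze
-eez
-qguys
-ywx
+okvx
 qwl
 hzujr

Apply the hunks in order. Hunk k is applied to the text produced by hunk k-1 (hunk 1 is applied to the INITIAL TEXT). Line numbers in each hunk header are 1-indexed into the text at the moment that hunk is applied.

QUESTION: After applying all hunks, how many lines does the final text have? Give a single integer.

Hunk 1: at line 11 remove [anve] add [qguys,ywx,qwl] -> 16 lines: xazm nfyvh poycd die smr taqk txv rggqj tos rxoze eez qguys ywx qwl hzujr gak
Hunk 2: at line 3 remove [die,smr] add [vkgw,imfe,sxzsg] -> 17 lines: xazm nfyvh poycd vkgw imfe sxzsg taqk txv rggqj tos rxoze eez qguys ywx qwl hzujr gak
Hunk 3: at line 10 remove [eez,qguys,ywx] add [okvx] -> 15 lines: xazm nfyvh poycd vkgw imfe sxzsg taqk txv rggqj tos rxoze okvx qwl hzujr gak
Final line count: 15

Answer: 15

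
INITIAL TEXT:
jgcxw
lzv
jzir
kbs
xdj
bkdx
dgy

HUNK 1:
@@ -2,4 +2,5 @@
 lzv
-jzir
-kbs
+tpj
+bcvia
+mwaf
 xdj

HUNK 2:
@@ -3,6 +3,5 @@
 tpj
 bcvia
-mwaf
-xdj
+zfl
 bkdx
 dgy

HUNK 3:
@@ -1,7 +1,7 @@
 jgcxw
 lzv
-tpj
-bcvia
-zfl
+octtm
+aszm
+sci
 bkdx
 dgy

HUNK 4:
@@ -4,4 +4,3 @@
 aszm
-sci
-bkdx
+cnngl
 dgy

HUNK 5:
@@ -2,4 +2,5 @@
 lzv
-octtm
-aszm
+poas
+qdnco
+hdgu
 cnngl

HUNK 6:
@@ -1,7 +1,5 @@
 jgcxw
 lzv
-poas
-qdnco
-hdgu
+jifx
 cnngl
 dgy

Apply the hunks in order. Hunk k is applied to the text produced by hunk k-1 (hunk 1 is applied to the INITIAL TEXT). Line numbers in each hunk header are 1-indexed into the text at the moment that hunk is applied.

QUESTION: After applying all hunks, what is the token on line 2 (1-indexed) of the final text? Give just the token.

Hunk 1: at line 2 remove [jzir,kbs] add [tpj,bcvia,mwaf] -> 8 lines: jgcxw lzv tpj bcvia mwaf xdj bkdx dgy
Hunk 2: at line 3 remove [mwaf,xdj] add [zfl] -> 7 lines: jgcxw lzv tpj bcvia zfl bkdx dgy
Hunk 3: at line 1 remove [tpj,bcvia,zfl] add [octtm,aszm,sci] -> 7 lines: jgcxw lzv octtm aszm sci bkdx dgy
Hunk 4: at line 4 remove [sci,bkdx] add [cnngl] -> 6 lines: jgcxw lzv octtm aszm cnngl dgy
Hunk 5: at line 2 remove [octtm,aszm] add [poas,qdnco,hdgu] -> 7 lines: jgcxw lzv poas qdnco hdgu cnngl dgy
Hunk 6: at line 1 remove [poas,qdnco,hdgu] add [jifx] -> 5 lines: jgcxw lzv jifx cnngl dgy
Final line 2: lzv

Answer: lzv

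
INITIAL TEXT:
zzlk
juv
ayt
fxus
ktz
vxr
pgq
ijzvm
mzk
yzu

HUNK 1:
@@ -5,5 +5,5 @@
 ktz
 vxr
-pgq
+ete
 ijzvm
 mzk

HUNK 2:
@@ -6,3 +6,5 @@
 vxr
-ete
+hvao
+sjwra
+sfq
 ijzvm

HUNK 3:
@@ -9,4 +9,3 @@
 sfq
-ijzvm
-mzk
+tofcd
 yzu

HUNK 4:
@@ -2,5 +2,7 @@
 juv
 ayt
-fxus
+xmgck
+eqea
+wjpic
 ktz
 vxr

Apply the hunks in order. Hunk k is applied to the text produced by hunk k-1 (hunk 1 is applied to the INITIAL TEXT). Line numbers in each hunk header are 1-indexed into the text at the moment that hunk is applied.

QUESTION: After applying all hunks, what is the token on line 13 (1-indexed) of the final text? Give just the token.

Hunk 1: at line 5 remove [pgq] add [ete] -> 10 lines: zzlk juv ayt fxus ktz vxr ete ijzvm mzk yzu
Hunk 2: at line 6 remove [ete] add [hvao,sjwra,sfq] -> 12 lines: zzlk juv ayt fxus ktz vxr hvao sjwra sfq ijzvm mzk yzu
Hunk 3: at line 9 remove [ijzvm,mzk] add [tofcd] -> 11 lines: zzlk juv ayt fxus ktz vxr hvao sjwra sfq tofcd yzu
Hunk 4: at line 2 remove [fxus] add [xmgck,eqea,wjpic] -> 13 lines: zzlk juv ayt xmgck eqea wjpic ktz vxr hvao sjwra sfq tofcd yzu
Final line 13: yzu

Answer: yzu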